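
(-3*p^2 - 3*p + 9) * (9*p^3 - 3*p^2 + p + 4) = -27*p^5 - 18*p^4 + 87*p^3 - 42*p^2 - 3*p + 36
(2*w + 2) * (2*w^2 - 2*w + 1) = 4*w^3 - 2*w + 2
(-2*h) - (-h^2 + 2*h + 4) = h^2 - 4*h - 4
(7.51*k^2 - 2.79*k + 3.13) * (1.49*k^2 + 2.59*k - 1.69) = 11.1899*k^4 + 15.2938*k^3 - 15.2543*k^2 + 12.8218*k - 5.2897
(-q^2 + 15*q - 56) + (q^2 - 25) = 15*q - 81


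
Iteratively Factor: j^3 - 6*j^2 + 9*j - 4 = (j - 1)*(j^2 - 5*j + 4) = (j - 1)^2*(j - 4)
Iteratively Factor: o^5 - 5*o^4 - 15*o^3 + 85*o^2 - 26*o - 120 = (o - 5)*(o^4 - 15*o^2 + 10*o + 24) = (o - 5)*(o + 4)*(o^3 - 4*o^2 + o + 6) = (o - 5)*(o - 2)*(o + 4)*(o^2 - 2*o - 3) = (o - 5)*(o - 3)*(o - 2)*(o + 4)*(o + 1)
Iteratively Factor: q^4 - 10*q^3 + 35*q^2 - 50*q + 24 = (q - 4)*(q^3 - 6*q^2 + 11*q - 6) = (q - 4)*(q - 2)*(q^2 - 4*q + 3) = (q - 4)*(q - 3)*(q - 2)*(q - 1)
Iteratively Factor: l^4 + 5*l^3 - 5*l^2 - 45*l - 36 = (l + 1)*(l^3 + 4*l^2 - 9*l - 36) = (l - 3)*(l + 1)*(l^2 + 7*l + 12) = (l - 3)*(l + 1)*(l + 4)*(l + 3)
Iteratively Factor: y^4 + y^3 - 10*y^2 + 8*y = (y - 2)*(y^3 + 3*y^2 - 4*y) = y*(y - 2)*(y^2 + 3*y - 4) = y*(y - 2)*(y + 4)*(y - 1)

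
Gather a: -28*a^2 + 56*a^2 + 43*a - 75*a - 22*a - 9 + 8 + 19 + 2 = 28*a^2 - 54*a + 20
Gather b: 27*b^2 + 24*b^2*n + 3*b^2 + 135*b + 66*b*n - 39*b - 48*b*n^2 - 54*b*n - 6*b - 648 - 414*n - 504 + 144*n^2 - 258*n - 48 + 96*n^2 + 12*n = b^2*(24*n + 30) + b*(-48*n^2 + 12*n + 90) + 240*n^2 - 660*n - 1200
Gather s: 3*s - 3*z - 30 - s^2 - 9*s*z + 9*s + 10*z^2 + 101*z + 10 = -s^2 + s*(12 - 9*z) + 10*z^2 + 98*z - 20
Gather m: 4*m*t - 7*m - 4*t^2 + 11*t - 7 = m*(4*t - 7) - 4*t^2 + 11*t - 7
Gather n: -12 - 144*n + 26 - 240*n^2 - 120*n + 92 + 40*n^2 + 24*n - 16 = -200*n^2 - 240*n + 90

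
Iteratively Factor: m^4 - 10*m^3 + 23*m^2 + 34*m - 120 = (m - 5)*(m^3 - 5*m^2 - 2*m + 24) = (m - 5)*(m - 4)*(m^2 - m - 6) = (m - 5)*(m - 4)*(m - 3)*(m + 2)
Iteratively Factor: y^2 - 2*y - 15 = (y + 3)*(y - 5)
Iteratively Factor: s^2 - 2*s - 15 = (s + 3)*(s - 5)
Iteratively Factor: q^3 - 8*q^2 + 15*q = (q - 5)*(q^2 - 3*q) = (q - 5)*(q - 3)*(q)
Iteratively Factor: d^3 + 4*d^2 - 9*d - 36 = (d + 4)*(d^2 - 9) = (d + 3)*(d + 4)*(d - 3)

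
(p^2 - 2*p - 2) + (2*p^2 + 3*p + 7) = 3*p^2 + p + 5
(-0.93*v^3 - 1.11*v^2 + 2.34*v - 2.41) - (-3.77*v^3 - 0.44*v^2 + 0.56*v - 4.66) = 2.84*v^3 - 0.67*v^2 + 1.78*v + 2.25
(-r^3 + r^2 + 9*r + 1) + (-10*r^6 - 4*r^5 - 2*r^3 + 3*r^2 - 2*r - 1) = -10*r^6 - 4*r^5 - 3*r^3 + 4*r^2 + 7*r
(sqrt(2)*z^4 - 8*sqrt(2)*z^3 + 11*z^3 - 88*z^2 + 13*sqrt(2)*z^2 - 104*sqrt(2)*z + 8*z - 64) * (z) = sqrt(2)*z^5 - 8*sqrt(2)*z^4 + 11*z^4 - 88*z^3 + 13*sqrt(2)*z^3 - 104*sqrt(2)*z^2 + 8*z^2 - 64*z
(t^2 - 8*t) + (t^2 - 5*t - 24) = 2*t^2 - 13*t - 24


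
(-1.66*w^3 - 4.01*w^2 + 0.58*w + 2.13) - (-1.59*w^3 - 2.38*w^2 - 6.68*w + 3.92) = -0.0699999999999998*w^3 - 1.63*w^2 + 7.26*w - 1.79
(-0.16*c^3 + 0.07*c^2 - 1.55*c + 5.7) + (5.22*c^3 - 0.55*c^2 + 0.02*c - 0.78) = 5.06*c^3 - 0.48*c^2 - 1.53*c + 4.92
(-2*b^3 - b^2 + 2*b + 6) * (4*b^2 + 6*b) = -8*b^5 - 16*b^4 + 2*b^3 + 36*b^2 + 36*b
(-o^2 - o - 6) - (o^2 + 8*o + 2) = -2*o^2 - 9*o - 8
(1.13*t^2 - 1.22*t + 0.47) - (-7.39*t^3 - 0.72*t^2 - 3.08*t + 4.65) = 7.39*t^3 + 1.85*t^2 + 1.86*t - 4.18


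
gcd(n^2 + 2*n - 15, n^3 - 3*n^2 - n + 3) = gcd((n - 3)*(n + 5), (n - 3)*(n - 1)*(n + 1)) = n - 3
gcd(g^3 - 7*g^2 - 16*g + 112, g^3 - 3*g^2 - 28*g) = g^2 - 3*g - 28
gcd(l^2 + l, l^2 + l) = l^2 + l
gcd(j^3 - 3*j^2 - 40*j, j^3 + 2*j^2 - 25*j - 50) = j + 5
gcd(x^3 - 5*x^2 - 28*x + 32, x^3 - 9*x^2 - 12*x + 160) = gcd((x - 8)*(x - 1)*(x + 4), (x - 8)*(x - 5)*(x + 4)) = x^2 - 4*x - 32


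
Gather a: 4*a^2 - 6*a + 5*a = 4*a^2 - a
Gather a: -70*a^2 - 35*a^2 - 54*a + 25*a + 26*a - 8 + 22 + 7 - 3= -105*a^2 - 3*a + 18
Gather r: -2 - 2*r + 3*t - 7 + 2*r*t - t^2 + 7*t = r*(2*t - 2) - t^2 + 10*t - 9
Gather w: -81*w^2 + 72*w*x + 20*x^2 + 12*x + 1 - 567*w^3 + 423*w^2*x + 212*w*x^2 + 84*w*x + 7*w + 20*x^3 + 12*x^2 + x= -567*w^3 + w^2*(423*x - 81) + w*(212*x^2 + 156*x + 7) + 20*x^3 + 32*x^2 + 13*x + 1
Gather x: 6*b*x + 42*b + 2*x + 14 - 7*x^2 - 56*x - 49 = 42*b - 7*x^2 + x*(6*b - 54) - 35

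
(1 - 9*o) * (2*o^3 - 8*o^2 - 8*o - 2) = -18*o^4 + 74*o^3 + 64*o^2 + 10*o - 2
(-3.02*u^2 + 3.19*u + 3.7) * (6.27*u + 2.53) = -18.9354*u^3 + 12.3607*u^2 + 31.2697*u + 9.361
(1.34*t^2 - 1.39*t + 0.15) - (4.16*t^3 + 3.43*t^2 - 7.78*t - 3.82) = -4.16*t^3 - 2.09*t^2 + 6.39*t + 3.97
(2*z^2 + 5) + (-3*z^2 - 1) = 4 - z^2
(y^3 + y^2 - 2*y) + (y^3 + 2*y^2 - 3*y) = 2*y^3 + 3*y^2 - 5*y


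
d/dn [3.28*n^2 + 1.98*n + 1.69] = 6.56*n + 1.98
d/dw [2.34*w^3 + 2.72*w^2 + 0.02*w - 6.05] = 7.02*w^2 + 5.44*w + 0.02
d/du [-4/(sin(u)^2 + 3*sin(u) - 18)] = 4*(2*sin(u) + 3)*cos(u)/(sin(u)^2 + 3*sin(u) - 18)^2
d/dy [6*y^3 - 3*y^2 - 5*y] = 18*y^2 - 6*y - 5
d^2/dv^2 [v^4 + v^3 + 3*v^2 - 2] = 12*v^2 + 6*v + 6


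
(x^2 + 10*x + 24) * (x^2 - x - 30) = x^4 + 9*x^3 - 16*x^2 - 324*x - 720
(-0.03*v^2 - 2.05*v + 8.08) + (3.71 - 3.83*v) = -0.03*v^2 - 5.88*v + 11.79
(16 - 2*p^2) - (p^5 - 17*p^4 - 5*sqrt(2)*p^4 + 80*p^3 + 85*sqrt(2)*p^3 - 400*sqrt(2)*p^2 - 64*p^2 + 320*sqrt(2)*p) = -p^5 + 5*sqrt(2)*p^4 + 17*p^4 - 85*sqrt(2)*p^3 - 80*p^3 + 62*p^2 + 400*sqrt(2)*p^2 - 320*sqrt(2)*p + 16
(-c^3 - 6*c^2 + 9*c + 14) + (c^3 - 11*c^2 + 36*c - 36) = -17*c^2 + 45*c - 22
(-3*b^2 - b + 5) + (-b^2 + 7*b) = -4*b^2 + 6*b + 5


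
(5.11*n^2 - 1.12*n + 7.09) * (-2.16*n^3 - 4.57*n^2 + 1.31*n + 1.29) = -11.0376*n^5 - 20.9335*n^4 - 3.5019*n^3 - 27.2766*n^2 + 7.8431*n + 9.1461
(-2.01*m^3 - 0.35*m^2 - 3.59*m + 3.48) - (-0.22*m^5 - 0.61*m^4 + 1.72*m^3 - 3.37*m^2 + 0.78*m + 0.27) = 0.22*m^5 + 0.61*m^4 - 3.73*m^3 + 3.02*m^2 - 4.37*m + 3.21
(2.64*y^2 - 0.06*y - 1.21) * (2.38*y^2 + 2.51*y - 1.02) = 6.2832*y^4 + 6.4836*y^3 - 5.7232*y^2 - 2.9759*y + 1.2342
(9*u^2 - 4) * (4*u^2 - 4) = 36*u^4 - 52*u^2 + 16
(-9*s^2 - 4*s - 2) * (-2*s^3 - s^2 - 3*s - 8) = 18*s^5 + 17*s^4 + 35*s^3 + 86*s^2 + 38*s + 16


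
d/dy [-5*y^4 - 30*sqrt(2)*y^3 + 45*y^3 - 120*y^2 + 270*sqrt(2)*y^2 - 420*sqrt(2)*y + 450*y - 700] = -20*y^3 - 90*sqrt(2)*y^2 + 135*y^2 - 240*y + 540*sqrt(2)*y - 420*sqrt(2) + 450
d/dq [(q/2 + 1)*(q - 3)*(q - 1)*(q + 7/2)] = 2*q^3 + 9*q^2/4 - 12*q - 23/4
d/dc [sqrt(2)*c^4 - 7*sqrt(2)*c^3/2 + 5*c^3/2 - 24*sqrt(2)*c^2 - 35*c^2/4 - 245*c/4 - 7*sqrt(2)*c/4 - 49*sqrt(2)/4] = 4*sqrt(2)*c^3 - 21*sqrt(2)*c^2/2 + 15*c^2/2 - 48*sqrt(2)*c - 35*c/2 - 245/4 - 7*sqrt(2)/4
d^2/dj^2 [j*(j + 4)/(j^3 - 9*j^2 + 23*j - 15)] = 2*(j^6 + 12*j^5 - 177*j^4 + 544*j^3 - 45*j^2 - 1620*j + 1605)/(j^9 - 27*j^8 + 312*j^7 - 2016*j^6 + 7986*j^5 - 19998*j^4 + 31472*j^3 - 29880*j^2 + 15525*j - 3375)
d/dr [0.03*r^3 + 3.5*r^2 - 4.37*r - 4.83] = 0.09*r^2 + 7.0*r - 4.37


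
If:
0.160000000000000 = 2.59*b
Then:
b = 0.06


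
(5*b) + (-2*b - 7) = 3*b - 7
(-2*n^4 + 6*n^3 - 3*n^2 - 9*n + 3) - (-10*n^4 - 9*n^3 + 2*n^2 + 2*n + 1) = 8*n^4 + 15*n^3 - 5*n^2 - 11*n + 2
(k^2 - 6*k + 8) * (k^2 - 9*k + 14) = k^4 - 15*k^3 + 76*k^2 - 156*k + 112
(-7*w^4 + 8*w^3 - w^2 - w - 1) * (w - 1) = -7*w^5 + 15*w^4 - 9*w^3 + 1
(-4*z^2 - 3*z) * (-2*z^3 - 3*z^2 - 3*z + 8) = 8*z^5 + 18*z^4 + 21*z^3 - 23*z^2 - 24*z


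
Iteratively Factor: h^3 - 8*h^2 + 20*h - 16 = (h - 2)*(h^2 - 6*h + 8) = (h - 2)^2*(h - 4)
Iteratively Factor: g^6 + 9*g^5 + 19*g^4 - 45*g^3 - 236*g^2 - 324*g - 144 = (g + 2)*(g^5 + 7*g^4 + 5*g^3 - 55*g^2 - 126*g - 72) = (g + 2)^2*(g^4 + 5*g^3 - 5*g^2 - 45*g - 36) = (g + 2)^2*(g + 4)*(g^3 + g^2 - 9*g - 9) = (g - 3)*(g + 2)^2*(g + 4)*(g^2 + 4*g + 3) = (g - 3)*(g + 2)^2*(g + 3)*(g + 4)*(g + 1)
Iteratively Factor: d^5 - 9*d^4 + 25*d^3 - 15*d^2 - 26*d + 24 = (d - 4)*(d^4 - 5*d^3 + 5*d^2 + 5*d - 6) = (d - 4)*(d + 1)*(d^3 - 6*d^2 + 11*d - 6) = (d - 4)*(d - 3)*(d + 1)*(d^2 - 3*d + 2) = (d - 4)*(d - 3)*(d - 1)*(d + 1)*(d - 2)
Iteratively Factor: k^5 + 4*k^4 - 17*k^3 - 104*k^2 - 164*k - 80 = (k + 2)*(k^4 + 2*k^3 - 21*k^2 - 62*k - 40) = (k + 2)^2*(k^3 - 21*k - 20) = (k + 1)*(k + 2)^2*(k^2 - k - 20) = (k - 5)*(k + 1)*(k + 2)^2*(k + 4)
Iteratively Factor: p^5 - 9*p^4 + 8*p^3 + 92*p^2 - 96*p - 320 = (p - 4)*(p^4 - 5*p^3 - 12*p^2 + 44*p + 80) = (p - 4)*(p + 2)*(p^3 - 7*p^2 + 2*p + 40) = (p - 5)*(p - 4)*(p + 2)*(p^2 - 2*p - 8) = (p - 5)*(p - 4)*(p + 2)^2*(p - 4)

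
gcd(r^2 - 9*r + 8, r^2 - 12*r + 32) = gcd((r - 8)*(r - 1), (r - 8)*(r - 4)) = r - 8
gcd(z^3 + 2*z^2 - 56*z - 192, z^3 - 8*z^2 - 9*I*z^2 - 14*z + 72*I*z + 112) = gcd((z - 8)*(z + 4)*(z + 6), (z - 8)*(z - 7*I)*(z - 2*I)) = z - 8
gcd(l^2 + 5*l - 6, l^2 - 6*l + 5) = l - 1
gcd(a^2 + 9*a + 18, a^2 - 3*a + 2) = 1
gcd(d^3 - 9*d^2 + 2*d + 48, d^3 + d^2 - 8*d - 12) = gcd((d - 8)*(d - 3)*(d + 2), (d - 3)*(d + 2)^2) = d^2 - d - 6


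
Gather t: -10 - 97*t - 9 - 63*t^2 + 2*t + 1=-63*t^2 - 95*t - 18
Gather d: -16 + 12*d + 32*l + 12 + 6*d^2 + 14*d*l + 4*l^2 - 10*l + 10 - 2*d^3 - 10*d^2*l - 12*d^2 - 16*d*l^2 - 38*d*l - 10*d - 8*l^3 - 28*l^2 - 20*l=-2*d^3 + d^2*(-10*l - 6) + d*(-16*l^2 - 24*l + 2) - 8*l^3 - 24*l^2 + 2*l + 6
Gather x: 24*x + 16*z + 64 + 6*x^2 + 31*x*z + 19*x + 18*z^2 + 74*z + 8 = 6*x^2 + x*(31*z + 43) + 18*z^2 + 90*z + 72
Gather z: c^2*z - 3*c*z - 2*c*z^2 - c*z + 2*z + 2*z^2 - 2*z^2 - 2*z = -2*c*z^2 + z*(c^2 - 4*c)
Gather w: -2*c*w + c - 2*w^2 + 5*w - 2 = c - 2*w^2 + w*(5 - 2*c) - 2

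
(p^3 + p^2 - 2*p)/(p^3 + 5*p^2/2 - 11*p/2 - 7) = 2*p*(p^2 + p - 2)/(2*p^3 + 5*p^2 - 11*p - 14)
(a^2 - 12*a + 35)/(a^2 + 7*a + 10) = (a^2 - 12*a + 35)/(a^2 + 7*a + 10)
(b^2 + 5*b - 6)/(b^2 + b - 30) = (b - 1)/(b - 5)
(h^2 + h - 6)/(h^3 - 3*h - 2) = (h + 3)/(h^2 + 2*h + 1)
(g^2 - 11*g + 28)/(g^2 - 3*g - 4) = (g - 7)/(g + 1)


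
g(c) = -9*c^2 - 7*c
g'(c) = -18*c - 7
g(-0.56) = 1.10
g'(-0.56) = 3.08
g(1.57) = -33.17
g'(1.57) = -35.26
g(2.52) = -74.79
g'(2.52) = -52.36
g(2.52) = -74.79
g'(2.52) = -52.36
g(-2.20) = -28.16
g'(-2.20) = 32.60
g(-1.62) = -12.28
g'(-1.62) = 22.16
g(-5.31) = -216.59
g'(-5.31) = 88.58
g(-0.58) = 1.03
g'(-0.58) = 3.44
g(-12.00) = -1212.00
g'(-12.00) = 209.00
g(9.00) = -792.00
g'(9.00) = -169.00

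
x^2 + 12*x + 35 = (x + 5)*(x + 7)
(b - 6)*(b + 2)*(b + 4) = b^3 - 28*b - 48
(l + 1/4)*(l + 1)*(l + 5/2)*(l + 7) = l^4 + 43*l^3/4 + 237*l^2/8 + 97*l/4 + 35/8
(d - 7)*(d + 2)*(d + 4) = d^3 - d^2 - 34*d - 56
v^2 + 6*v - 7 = (v - 1)*(v + 7)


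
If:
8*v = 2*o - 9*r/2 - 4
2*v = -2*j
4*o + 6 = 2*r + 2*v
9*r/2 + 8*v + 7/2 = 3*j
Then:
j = -11/4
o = -31/8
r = -15/2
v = 11/4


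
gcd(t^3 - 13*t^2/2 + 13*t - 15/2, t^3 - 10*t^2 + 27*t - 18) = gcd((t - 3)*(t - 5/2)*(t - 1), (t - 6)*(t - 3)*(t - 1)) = t^2 - 4*t + 3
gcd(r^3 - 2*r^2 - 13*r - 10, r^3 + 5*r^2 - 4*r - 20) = r + 2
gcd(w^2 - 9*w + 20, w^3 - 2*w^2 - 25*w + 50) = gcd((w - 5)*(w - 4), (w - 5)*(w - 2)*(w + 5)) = w - 5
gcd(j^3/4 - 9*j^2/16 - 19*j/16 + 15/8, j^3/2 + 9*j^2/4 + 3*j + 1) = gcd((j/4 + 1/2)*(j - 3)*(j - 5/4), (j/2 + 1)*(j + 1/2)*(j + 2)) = j + 2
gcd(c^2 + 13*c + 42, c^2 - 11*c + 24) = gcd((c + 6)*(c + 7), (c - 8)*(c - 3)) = 1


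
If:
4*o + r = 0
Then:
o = -r/4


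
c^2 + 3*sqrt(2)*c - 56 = (c - 4*sqrt(2))*(c + 7*sqrt(2))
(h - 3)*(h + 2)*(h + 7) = h^3 + 6*h^2 - 13*h - 42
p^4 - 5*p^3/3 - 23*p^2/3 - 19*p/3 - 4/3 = (p - 4)*(p + 1/3)*(p + 1)^2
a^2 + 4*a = a*(a + 4)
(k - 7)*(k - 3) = k^2 - 10*k + 21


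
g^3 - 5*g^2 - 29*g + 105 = (g - 7)*(g - 3)*(g + 5)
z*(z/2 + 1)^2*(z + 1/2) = z^4/4 + 9*z^3/8 + 3*z^2/2 + z/2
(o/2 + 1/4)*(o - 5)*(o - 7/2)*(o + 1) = o^4/2 - 7*o^3/2 + 21*o^2/8 + 11*o + 35/8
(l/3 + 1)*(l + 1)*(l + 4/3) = l^3/3 + 16*l^2/9 + 25*l/9 + 4/3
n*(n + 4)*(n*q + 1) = n^3*q + 4*n^2*q + n^2 + 4*n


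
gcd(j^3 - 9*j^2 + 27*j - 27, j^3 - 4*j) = 1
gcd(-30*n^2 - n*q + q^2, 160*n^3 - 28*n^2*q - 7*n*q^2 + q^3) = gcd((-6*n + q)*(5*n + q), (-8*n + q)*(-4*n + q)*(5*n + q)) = 5*n + q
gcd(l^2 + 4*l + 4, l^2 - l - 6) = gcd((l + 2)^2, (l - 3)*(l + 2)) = l + 2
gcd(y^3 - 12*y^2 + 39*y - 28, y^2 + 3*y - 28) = y - 4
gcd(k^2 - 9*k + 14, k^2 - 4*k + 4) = k - 2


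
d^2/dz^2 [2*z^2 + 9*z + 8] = 4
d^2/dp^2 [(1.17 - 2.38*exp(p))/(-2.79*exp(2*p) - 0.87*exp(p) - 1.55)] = (18.526158*exp(4*p) - 42.206562*exp(3*p) - 70.273683*exp(2*p) + 16.143657*exp(p) + 7.295695)*exp(p)/(21.717639*exp(6*p) + 20.316501*exp(5*p) + 42.531318*exp(4*p) + 23.232393*exp(3*p) + 23.62851*exp(2*p) + 6.270525*exp(p) + 3.723875)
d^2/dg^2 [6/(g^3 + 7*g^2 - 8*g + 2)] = 12*(-(3*g + 7)*(g^3 + 7*g^2 - 8*g + 2) + (3*g^2 + 14*g - 8)^2)/(g^3 + 7*g^2 - 8*g + 2)^3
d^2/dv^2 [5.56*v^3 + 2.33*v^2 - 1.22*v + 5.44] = 33.36*v + 4.66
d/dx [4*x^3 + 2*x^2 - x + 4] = 12*x^2 + 4*x - 1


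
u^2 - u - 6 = (u - 3)*(u + 2)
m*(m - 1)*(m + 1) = m^3 - m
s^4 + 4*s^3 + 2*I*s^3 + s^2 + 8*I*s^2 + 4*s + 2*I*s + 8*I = (s + 4)*(s - I)*(s + I)*(s + 2*I)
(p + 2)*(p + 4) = p^2 + 6*p + 8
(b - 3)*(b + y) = b^2 + b*y - 3*b - 3*y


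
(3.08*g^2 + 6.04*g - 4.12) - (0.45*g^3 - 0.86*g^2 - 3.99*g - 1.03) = -0.45*g^3 + 3.94*g^2 + 10.03*g - 3.09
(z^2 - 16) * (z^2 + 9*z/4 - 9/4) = z^4 + 9*z^3/4 - 73*z^2/4 - 36*z + 36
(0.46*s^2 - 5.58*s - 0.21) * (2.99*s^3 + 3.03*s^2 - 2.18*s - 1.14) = 1.3754*s^5 - 15.2904*s^4 - 18.5381*s^3 + 11.0037*s^2 + 6.819*s + 0.2394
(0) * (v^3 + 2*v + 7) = 0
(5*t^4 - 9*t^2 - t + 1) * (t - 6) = 5*t^5 - 30*t^4 - 9*t^3 + 53*t^2 + 7*t - 6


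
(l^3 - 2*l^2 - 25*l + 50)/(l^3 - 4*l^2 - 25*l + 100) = (l - 2)/(l - 4)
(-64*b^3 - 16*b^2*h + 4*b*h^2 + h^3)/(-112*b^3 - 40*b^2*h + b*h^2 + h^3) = (4*b - h)/(7*b - h)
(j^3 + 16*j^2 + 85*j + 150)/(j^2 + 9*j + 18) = (j^2 + 10*j + 25)/(j + 3)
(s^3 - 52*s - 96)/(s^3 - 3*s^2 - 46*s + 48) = (s + 2)/(s - 1)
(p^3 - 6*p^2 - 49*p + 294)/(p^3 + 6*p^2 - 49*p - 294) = (p - 6)/(p + 6)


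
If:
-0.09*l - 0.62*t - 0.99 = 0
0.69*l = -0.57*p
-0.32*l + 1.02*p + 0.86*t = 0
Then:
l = -0.82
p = 0.99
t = -1.48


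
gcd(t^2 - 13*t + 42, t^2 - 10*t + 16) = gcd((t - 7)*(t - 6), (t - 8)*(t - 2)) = 1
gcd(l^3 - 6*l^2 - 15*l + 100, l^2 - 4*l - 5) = l - 5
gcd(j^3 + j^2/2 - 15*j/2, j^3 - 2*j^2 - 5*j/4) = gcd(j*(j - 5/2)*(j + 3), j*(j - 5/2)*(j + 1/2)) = j^2 - 5*j/2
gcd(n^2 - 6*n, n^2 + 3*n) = n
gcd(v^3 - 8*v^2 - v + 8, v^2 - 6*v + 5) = v - 1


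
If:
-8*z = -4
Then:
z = 1/2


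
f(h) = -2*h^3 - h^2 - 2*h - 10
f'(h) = -6*h^2 - 2*h - 2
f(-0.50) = -9.00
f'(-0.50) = -2.50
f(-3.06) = 44.06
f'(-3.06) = -52.06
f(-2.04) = 6.90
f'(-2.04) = -22.89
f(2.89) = -72.41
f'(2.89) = -57.89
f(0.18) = -10.40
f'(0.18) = -2.55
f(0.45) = -11.28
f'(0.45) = -4.12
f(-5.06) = 233.62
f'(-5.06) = -145.50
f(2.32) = -45.00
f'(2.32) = -38.93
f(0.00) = -10.00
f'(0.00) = -2.00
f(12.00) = -3634.00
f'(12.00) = -890.00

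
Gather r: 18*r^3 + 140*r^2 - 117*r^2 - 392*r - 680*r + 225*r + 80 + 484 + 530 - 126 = 18*r^3 + 23*r^2 - 847*r + 968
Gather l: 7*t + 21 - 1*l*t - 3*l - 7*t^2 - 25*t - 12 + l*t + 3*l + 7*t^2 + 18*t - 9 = 0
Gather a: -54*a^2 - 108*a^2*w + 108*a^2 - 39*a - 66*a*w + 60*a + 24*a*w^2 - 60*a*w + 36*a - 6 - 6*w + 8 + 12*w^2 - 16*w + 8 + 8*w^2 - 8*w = a^2*(54 - 108*w) + a*(24*w^2 - 126*w + 57) + 20*w^2 - 30*w + 10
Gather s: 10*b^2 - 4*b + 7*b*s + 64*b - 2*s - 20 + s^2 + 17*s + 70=10*b^2 + 60*b + s^2 + s*(7*b + 15) + 50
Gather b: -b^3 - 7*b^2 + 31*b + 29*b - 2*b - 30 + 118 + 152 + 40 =-b^3 - 7*b^2 + 58*b + 280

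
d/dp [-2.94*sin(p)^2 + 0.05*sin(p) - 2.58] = (0.05 - 5.88*sin(p))*cos(p)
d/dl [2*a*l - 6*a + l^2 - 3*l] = 2*a + 2*l - 3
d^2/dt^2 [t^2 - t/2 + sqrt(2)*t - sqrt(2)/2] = 2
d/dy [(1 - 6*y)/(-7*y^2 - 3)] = 2*(-21*y^2 + 7*y + 9)/(49*y^4 + 42*y^2 + 9)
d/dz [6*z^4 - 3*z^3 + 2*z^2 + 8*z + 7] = 24*z^3 - 9*z^2 + 4*z + 8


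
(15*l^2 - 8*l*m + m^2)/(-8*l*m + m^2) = (-15*l^2 + 8*l*m - m^2)/(m*(8*l - m))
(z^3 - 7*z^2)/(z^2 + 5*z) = z*(z - 7)/(z + 5)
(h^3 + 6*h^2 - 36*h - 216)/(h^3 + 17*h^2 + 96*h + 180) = (h - 6)/(h + 5)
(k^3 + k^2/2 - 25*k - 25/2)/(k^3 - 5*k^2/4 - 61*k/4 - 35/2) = 2*(2*k^2 + 11*k + 5)/(4*k^2 + 15*k + 14)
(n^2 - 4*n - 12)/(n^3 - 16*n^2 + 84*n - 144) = (n + 2)/(n^2 - 10*n + 24)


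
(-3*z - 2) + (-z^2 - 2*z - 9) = -z^2 - 5*z - 11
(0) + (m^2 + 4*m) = m^2 + 4*m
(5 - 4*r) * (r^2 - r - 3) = -4*r^3 + 9*r^2 + 7*r - 15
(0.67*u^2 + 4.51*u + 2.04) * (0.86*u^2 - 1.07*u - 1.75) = 0.5762*u^4 + 3.1617*u^3 - 4.2438*u^2 - 10.0753*u - 3.57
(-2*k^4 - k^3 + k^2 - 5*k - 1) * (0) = 0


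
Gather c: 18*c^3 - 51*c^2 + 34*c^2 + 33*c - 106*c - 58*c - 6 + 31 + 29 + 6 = 18*c^3 - 17*c^2 - 131*c + 60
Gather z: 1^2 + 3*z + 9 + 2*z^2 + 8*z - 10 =2*z^2 + 11*z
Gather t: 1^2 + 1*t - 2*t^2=-2*t^2 + t + 1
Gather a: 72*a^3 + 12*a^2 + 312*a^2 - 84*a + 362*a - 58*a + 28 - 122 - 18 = 72*a^3 + 324*a^2 + 220*a - 112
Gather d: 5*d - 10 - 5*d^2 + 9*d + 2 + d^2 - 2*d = -4*d^2 + 12*d - 8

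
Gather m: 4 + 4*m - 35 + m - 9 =5*m - 40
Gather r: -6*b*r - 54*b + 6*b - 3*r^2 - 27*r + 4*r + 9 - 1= -48*b - 3*r^2 + r*(-6*b - 23) + 8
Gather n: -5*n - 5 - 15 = -5*n - 20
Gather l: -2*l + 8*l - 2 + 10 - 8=6*l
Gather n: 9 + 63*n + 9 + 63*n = 126*n + 18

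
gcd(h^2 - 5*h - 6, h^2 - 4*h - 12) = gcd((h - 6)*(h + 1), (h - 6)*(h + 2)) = h - 6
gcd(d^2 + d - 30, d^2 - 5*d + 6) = 1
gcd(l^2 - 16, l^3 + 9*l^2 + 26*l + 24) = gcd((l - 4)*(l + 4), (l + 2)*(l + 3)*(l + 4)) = l + 4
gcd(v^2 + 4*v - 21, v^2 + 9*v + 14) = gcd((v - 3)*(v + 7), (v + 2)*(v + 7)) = v + 7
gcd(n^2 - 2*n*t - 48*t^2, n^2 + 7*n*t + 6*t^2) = n + 6*t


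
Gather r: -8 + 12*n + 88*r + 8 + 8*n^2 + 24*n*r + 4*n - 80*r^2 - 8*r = 8*n^2 + 16*n - 80*r^2 + r*(24*n + 80)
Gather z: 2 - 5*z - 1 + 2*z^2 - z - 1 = 2*z^2 - 6*z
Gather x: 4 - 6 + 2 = 0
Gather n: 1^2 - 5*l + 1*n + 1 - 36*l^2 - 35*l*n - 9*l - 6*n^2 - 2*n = -36*l^2 - 14*l - 6*n^2 + n*(-35*l - 1) + 2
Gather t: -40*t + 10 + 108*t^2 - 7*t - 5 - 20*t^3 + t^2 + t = -20*t^3 + 109*t^2 - 46*t + 5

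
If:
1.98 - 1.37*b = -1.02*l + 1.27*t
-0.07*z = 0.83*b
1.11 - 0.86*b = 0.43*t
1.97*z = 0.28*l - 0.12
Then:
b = -0.01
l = 1.28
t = 2.60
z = 0.12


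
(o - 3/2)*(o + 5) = o^2 + 7*o/2 - 15/2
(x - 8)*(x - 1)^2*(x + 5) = x^4 - 5*x^3 - 33*x^2 + 77*x - 40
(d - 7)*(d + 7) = d^2 - 49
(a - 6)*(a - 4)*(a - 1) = a^3 - 11*a^2 + 34*a - 24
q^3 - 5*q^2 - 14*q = q*(q - 7)*(q + 2)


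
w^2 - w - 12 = (w - 4)*(w + 3)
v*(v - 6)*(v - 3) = v^3 - 9*v^2 + 18*v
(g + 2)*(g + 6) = g^2 + 8*g + 12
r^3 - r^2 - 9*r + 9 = (r - 3)*(r - 1)*(r + 3)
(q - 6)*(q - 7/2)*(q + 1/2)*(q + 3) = q^4 - 6*q^3 - 43*q^2/4 + 237*q/4 + 63/2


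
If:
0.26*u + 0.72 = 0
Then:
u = -2.77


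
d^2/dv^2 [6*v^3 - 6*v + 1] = 36*v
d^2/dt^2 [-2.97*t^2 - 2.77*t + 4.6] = -5.94000000000000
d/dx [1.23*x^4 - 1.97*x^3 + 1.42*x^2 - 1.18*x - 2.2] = 4.92*x^3 - 5.91*x^2 + 2.84*x - 1.18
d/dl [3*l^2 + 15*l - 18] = 6*l + 15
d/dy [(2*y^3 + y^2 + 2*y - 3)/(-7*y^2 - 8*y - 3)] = 2*(-7*y^4 - 16*y^3 - 6*y^2 - 24*y - 15)/(49*y^4 + 112*y^3 + 106*y^2 + 48*y + 9)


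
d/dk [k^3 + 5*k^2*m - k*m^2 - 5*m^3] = 3*k^2 + 10*k*m - m^2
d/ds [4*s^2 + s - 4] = 8*s + 1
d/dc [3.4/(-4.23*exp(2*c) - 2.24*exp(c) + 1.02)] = (28.764*exp(c) + 7.616)*exp(c)/(4.23*exp(2*c) + 2.24*exp(c) - 1.02)^2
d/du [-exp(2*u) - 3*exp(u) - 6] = (-2*exp(u) - 3)*exp(u)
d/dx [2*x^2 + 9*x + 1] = 4*x + 9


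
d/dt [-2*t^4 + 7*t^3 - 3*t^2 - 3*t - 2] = -8*t^3 + 21*t^2 - 6*t - 3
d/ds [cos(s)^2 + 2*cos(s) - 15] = -2*(cos(s) + 1)*sin(s)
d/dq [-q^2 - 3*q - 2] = -2*q - 3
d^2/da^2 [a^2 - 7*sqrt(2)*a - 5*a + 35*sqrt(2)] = 2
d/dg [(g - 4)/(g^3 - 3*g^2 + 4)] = (g^3 - 3*g^2 - 3*g*(g - 4)*(g - 2) + 4)/(g^3 - 3*g^2 + 4)^2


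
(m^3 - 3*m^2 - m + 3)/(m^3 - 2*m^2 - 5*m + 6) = (m + 1)/(m + 2)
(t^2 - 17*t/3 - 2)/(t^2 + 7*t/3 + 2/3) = (t - 6)/(t + 2)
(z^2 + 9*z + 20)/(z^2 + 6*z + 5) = (z + 4)/(z + 1)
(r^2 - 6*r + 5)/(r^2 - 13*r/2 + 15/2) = 2*(r - 1)/(2*r - 3)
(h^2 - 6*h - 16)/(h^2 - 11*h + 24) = (h + 2)/(h - 3)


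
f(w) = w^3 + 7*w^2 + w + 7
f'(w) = 3*w^2 + 14*w + 1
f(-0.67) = 9.17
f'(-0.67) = -7.03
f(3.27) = 120.09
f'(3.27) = 78.86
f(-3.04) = 40.56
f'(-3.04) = -13.84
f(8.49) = 1132.01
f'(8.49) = 336.10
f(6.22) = 524.68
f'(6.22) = 204.15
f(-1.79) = 21.90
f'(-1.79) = -14.45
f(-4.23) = 52.33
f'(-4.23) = -4.54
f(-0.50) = 8.12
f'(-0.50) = -5.25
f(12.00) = 2755.00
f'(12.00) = 601.00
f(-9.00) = -164.00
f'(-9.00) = 118.00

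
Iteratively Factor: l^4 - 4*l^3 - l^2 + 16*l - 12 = (l - 3)*(l^3 - l^2 - 4*l + 4) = (l - 3)*(l - 2)*(l^2 + l - 2) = (l - 3)*(l - 2)*(l - 1)*(l + 2)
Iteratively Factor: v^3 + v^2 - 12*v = (v)*(v^2 + v - 12) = v*(v - 3)*(v + 4)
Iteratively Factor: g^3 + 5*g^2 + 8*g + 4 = (g + 1)*(g^2 + 4*g + 4) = (g + 1)*(g + 2)*(g + 2)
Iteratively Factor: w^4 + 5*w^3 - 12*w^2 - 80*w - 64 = (w + 4)*(w^3 + w^2 - 16*w - 16) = (w - 4)*(w + 4)*(w^2 + 5*w + 4) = (w - 4)*(w + 4)^2*(w + 1)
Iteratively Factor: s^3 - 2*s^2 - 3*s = (s + 1)*(s^2 - 3*s) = s*(s + 1)*(s - 3)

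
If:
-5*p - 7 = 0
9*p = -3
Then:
No Solution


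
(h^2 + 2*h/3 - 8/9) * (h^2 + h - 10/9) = h^4 + 5*h^3/3 - 4*h^2/3 - 44*h/27 + 80/81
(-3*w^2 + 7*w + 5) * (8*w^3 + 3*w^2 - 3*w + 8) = -24*w^5 + 47*w^4 + 70*w^3 - 30*w^2 + 41*w + 40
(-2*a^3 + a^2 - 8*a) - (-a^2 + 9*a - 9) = -2*a^3 + 2*a^2 - 17*a + 9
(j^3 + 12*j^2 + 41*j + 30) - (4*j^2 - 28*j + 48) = j^3 + 8*j^2 + 69*j - 18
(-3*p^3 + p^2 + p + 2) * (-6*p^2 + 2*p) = 18*p^5 - 12*p^4 - 4*p^3 - 10*p^2 + 4*p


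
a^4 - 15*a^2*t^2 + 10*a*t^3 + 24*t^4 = (a - 3*t)*(a - 2*t)*(a + t)*(a + 4*t)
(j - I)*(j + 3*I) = j^2 + 2*I*j + 3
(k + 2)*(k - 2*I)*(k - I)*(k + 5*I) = k^4 + 2*k^3 + 2*I*k^3 + 13*k^2 + 4*I*k^2 + 26*k - 10*I*k - 20*I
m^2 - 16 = (m - 4)*(m + 4)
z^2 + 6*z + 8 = (z + 2)*(z + 4)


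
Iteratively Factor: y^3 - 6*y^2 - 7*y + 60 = (y - 5)*(y^2 - y - 12) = (y - 5)*(y - 4)*(y + 3)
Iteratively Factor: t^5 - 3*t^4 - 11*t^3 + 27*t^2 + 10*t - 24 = (t + 1)*(t^4 - 4*t^3 - 7*t^2 + 34*t - 24) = (t - 4)*(t + 1)*(t^3 - 7*t + 6) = (t - 4)*(t + 1)*(t + 3)*(t^2 - 3*t + 2) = (t - 4)*(t - 1)*(t + 1)*(t + 3)*(t - 2)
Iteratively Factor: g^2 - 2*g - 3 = (g - 3)*(g + 1)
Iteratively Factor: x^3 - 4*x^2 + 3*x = (x - 3)*(x^2 - x) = x*(x - 3)*(x - 1)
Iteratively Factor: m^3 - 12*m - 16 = (m - 4)*(m^2 + 4*m + 4) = (m - 4)*(m + 2)*(m + 2)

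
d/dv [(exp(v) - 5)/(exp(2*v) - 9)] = (-2*(exp(v) - 5)*exp(v) + exp(2*v) - 9)*exp(v)/(exp(2*v) - 9)^2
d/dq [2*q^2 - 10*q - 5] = 4*q - 10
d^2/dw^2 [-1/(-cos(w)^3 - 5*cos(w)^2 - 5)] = ((1 - cos(4*w))*(3*cos(w) + 10)^2 + (3*cos(w) + 40*cos(2*w) + 9*cos(3*w))*(cos(w)^3 + 5*cos(w)^2 + 5))/(4*(cos(w)^3 + 5*cos(w)^2 + 5)^3)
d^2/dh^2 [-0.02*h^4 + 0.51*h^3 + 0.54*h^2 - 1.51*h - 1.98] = -0.24*h^2 + 3.06*h + 1.08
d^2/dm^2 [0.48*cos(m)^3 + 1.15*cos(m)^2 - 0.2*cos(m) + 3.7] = -0.16*cos(m) - 2.3*cos(2*m) - 1.08*cos(3*m)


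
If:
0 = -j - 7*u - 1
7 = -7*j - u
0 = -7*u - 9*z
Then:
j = -1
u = 0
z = 0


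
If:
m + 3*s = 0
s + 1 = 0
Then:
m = 3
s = -1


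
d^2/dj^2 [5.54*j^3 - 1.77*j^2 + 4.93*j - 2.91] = 33.24*j - 3.54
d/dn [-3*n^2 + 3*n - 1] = 3 - 6*n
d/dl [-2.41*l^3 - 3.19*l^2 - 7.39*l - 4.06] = -7.23*l^2 - 6.38*l - 7.39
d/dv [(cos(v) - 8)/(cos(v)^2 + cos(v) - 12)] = (cos(v)^2 - 16*cos(v) + 4)*sin(v)/(cos(v)^2 + cos(v) - 12)^2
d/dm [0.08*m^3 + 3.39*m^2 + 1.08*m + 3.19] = 0.24*m^2 + 6.78*m + 1.08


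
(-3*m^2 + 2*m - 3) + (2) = -3*m^2 + 2*m - 1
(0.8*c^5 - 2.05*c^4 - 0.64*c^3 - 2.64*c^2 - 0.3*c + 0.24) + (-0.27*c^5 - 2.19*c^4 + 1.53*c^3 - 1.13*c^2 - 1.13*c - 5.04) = 0.53*c^5 - 4.24*c^4 + 0.89*c^3 - 3.77*c^2 - 1.43*c - 4.8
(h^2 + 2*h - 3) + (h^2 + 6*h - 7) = 2*h^2 + 8*h - 10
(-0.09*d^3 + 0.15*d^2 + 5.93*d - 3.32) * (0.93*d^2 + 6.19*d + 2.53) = -0.0837*d^5 - 0.4176*d^4 + 6.2157*d^3 + 33.9986*d^2 - 5.5479*d - 8.3996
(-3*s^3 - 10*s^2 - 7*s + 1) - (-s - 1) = -3*s^3 - 10*s^2 - 6*s + 2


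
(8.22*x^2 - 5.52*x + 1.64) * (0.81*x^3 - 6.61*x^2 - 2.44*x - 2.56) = 6.6582*x^5 - 58.8054*x^4 + 17.7588*x^3 - 18.4148*x^2 + 10.1296*x - 4.1984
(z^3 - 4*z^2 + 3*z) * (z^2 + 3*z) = z^5 - z^4 - 9*z^3 + 9*z^2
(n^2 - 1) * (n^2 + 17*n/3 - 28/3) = n^4 + 17*n^3/3 - 31*n^2/3 - 17*n/3 + 28/3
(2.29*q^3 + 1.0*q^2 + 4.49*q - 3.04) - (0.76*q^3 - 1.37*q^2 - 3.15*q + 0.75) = 1.53*q^3 + 2.37*q^2 + 7.64*q - 3.79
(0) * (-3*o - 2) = 0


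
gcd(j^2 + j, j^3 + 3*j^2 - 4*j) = j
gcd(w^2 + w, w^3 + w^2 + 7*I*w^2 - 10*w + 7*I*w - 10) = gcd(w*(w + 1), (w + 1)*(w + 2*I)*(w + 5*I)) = w + 1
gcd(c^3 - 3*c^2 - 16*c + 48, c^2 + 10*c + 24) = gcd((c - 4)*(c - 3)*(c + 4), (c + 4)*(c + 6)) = c + 4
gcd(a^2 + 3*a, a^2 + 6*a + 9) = a + 3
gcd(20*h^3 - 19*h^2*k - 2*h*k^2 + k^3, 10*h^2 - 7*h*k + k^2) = 5*h - k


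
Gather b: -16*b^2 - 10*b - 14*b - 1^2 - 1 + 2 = -16*b^2 - 24*b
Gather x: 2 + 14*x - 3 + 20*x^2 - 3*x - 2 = 20*x^2 + 11*x - 3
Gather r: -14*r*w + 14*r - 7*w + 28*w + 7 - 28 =r*(14 - 14*w) + 21*w - 21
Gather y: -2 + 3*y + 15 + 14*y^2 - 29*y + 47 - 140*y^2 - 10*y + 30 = -126*y^2 - 36*y + 90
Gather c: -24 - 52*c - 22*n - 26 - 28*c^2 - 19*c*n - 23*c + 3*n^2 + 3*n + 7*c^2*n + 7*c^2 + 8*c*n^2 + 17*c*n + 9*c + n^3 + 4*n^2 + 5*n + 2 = c^2*(7*n - 21) + c*(8*n^2 - 2*n - 66) + n^3 + 7*n^2 - 14*n - 48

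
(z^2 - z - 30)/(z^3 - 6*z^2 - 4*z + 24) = (z + 5)/(z^2 - 4)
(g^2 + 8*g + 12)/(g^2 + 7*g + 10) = (g + 6)/(g + 5)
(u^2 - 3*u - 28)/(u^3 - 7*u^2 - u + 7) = (u + 4)/(u^2 - 1)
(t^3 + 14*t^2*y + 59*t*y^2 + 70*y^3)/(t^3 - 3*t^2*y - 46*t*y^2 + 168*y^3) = (t^2 + 7*t*y + 10*y^2)/(t^2 - 10*t*y + 24*y^2)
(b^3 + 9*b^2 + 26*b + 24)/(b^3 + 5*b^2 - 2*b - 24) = (b + 2)/(b - 2)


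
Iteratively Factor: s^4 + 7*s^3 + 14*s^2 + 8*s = (s)*(s^3 + 7*s^2 + 14*s + 8) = s*(s + 1)*(s^2 + 6*s + 8) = s*(s + 1)*(s + 4)*(s + 2)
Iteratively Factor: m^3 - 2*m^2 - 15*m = (m + 3)*(m^2 - 5*m) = (m - 5)*(m + 3)*(m)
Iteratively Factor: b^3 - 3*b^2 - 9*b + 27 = (b - 3)*(b^2 - 9) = (b - 3)*(b + 3)*(b - 3)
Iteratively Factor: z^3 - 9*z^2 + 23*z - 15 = (z - 5)*(z^2 - 4*z + 3) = (z - 5)*(z - 3)*(z - 1)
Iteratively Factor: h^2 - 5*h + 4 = (h - 4)*(h - 1)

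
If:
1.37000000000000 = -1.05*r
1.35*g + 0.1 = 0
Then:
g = -0.07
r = -1.30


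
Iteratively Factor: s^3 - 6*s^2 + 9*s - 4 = (s - 1)*(s^2 - 5*s + 4) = (s - 4)*(s - 1)*(s - 1)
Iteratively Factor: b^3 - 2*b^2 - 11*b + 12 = (b - 1)*(b^2 - b - 12) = (b - 1)*(b + 3)*(b - 4)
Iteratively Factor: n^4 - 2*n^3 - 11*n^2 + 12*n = (n + 3)*(n^3 - 5*n^2 + 4*n) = (n - 1)*(n + 3)*(n^2 - 4*n) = n*(n - 1)*(n + 3)*(n - 4)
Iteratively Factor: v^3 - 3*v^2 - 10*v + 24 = (v - 2)*(v^2 - v - 12) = (v - 4)*(v - 2)*(v + 3)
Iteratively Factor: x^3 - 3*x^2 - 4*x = (x)*(x^2 - 3*x - 4) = x*(x - 4)*(x + 1)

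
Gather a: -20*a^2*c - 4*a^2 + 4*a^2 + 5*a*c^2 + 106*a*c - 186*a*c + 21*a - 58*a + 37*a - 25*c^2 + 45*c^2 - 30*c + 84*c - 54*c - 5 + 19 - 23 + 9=-20*a^2*c + a*(5*c^2 - 80*c) + 20*c^2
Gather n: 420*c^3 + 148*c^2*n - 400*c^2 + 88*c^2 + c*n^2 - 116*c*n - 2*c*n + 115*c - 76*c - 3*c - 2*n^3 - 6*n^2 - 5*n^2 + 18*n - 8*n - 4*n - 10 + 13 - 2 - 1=420*c^3 - 312*c^2 + 36*c - 2*n^3 + n^2*(c - 11) + n*(148*c^2 - 118*c + 6)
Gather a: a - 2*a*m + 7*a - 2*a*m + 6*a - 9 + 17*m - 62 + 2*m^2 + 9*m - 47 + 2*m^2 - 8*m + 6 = a*(14 - 4*m) + 4*m^2 + 18*m - 112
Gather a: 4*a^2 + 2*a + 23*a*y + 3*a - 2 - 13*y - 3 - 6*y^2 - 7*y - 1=4*a^2 + a*(23*y + 5) - 6*y^2 - 20*y - 6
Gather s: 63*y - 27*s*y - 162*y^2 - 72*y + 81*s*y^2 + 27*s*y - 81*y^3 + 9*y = 81*s*y^2 - 81*y^3 - 162*y^2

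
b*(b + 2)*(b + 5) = b^3 + 7*b^2 + 10*b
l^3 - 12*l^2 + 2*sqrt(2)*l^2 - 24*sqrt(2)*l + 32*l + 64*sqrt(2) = (l - 8)*(l - 4)*(l + 2*sqrt(2))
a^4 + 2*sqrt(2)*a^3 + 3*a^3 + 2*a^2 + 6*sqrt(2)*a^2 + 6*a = a*(a + 3)*(a + sqrt(2))^2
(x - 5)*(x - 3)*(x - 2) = x^3 - 10*x^2 + 31*x - 30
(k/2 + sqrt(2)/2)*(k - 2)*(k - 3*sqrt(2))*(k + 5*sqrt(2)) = k^4/2 - k^3 + 3*sqrt(2)*k^3/2 - 13*k^2 - 3*sqrt(2)*k^2 - 15*sqrt(2)*k + 26*k + 30*sqrt(2)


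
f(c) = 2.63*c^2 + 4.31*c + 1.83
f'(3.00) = 20.09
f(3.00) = 38.43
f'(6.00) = 35.87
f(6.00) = 122.37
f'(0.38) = 6.31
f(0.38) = 3.85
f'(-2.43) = -8.47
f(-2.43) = 6.89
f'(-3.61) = -14.68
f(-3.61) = 20.55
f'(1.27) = 10.99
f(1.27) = 11.55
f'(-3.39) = -13.52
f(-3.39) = 17.44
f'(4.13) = 26.03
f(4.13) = 64.49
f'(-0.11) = 3.73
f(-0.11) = 1.39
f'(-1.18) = -1.90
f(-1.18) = 0.41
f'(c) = 5.26*c + 4.31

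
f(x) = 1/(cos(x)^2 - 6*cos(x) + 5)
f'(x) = (2*sin(x)*cos(x) - 6*sin(x))/(cos(x)^2 - 6*cos(x) + 5)^2 = 2*(cos(x) - 3)*sin(x)/(cos(x)^2 - 6*cos(x) + 5)^2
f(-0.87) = 0.65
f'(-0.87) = 1.50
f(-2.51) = 0.10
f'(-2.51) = 0.04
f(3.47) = 0.09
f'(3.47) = 0.02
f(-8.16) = 0.14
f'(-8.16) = 0.13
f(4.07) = 0.11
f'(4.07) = 0.07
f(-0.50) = 1.98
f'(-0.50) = 7.99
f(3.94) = 0.10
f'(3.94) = 0.06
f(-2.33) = 0.10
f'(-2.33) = 0.06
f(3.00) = 0.08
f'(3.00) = -0.00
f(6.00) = 6.21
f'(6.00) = 44.03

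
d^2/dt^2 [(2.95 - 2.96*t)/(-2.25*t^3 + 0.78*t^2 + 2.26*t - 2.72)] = (89.91*t^5 - 210.3813*t^4 + 116.540928*t^3 - 138.14658*t^2 + 114.802056*t - 6.26085599999999)/(11.390625*t^9 - 11.84625*t^8 - 30.21705*t^7 + 64.633248*t^6 + 1.70974799999999*t^5 - 89.97444*t^4 + 67.16492*t^3 + 24.36576*t^2 - 50.161152*t + 20.123648)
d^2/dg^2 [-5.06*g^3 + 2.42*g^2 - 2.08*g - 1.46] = 4.84 - 30.36*g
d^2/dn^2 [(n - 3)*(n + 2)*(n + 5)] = 6*n + 8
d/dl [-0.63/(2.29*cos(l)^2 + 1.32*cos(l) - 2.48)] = -(2.8854*cos(l) + 0.8316)*sin(l)/(2.29*cos(l)^2 + 1.32*cos(l) - 2.48)^2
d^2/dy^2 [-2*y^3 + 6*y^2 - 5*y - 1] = 12 - 12*y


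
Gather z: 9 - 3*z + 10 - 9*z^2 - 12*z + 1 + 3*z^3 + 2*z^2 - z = 3*z^3 - 7*z^2 - 16*z + 20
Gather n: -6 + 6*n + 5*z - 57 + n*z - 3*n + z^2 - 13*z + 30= n*(z + 3) + z^2 - 8*z - 33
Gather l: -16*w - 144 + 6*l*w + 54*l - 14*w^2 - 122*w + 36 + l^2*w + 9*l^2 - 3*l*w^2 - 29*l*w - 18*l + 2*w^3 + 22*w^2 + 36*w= l^2*(w + 9) + l*(-3*w^2 - 23*w + 36) + 2*w^3 + 8*w^2 - 102*w - 108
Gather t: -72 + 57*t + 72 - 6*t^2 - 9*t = -6*t^2 + 48*t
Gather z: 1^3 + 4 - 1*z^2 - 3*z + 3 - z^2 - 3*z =-2*z^2 - 6*z + 8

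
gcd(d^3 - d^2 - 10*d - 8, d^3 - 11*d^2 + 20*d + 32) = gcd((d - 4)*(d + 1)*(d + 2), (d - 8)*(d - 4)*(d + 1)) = d^2 - 3*d - 4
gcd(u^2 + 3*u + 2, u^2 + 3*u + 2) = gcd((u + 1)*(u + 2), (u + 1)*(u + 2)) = u^2 + 3*u + 2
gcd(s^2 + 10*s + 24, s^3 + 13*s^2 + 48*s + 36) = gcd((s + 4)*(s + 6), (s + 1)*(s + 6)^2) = s + 6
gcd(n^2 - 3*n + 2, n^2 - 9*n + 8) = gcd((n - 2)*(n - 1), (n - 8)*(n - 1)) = n - 1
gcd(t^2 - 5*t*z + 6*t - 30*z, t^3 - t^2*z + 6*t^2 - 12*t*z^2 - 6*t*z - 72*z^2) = t + 6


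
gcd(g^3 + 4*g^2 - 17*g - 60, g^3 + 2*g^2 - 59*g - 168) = g + 3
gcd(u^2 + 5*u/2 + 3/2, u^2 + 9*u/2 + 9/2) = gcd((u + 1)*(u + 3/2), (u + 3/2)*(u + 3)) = u + 3/2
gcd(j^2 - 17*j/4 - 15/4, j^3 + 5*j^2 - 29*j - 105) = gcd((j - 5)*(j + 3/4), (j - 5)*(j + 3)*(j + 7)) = j - 5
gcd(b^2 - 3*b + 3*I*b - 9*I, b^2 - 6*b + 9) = b - 3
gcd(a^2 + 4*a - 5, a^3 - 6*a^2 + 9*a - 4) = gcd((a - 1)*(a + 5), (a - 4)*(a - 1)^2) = a - 1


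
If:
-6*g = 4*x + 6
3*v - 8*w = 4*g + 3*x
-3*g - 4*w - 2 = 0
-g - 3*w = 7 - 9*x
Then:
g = -76/49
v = 155/294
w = 65/98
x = 81/98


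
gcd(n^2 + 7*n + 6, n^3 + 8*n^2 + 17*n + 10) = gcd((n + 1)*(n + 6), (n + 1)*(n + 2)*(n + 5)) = n + 1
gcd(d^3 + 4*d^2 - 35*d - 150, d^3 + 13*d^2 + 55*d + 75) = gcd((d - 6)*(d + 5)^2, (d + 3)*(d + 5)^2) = d^2 + 10*d + 25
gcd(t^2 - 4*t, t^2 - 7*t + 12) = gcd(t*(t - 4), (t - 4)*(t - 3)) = t - 4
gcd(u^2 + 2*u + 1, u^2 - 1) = u + 1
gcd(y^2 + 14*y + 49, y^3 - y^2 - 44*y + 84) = y + 7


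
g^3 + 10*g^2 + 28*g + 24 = (g + 2)^2*(g + 6)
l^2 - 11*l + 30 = (l - 6)*(l - 5)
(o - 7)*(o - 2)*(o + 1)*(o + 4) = o^4 - 4*o^3 - 27*o^2 + 34*o + 56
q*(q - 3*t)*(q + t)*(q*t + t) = q^4*t - 2*q^3*t^2 + q^3*t - 3*q^2*t^3 - 2*q^2*t^2 - 3*q*t^3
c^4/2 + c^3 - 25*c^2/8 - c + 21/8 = (c/2 + 1/2)*(c - 3/2)*(c - 1)*(c + 7/2)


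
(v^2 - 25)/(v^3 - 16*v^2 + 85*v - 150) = (v + 5)/(v^2 - 11*v + 30)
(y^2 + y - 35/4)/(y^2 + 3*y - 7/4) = (2*y - 5)/(2*y - 1)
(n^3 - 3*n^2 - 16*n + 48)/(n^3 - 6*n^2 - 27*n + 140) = (n^2 + n - 12)/(n^2 - 2*n - 35)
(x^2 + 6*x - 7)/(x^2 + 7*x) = (x - 1)/x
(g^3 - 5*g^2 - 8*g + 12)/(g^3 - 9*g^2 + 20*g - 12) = (g + 2)/(g - 2)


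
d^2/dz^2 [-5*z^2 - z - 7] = -10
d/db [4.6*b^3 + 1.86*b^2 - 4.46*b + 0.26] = 13.8*b^2 + 3.72*b - 4.46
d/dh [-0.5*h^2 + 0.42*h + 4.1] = 0.42 - 1.0*h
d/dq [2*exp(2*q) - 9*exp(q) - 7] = (4*exp(q) - 9)*exp(q)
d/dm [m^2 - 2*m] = 2*m - 2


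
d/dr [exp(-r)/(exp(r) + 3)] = (-2*exp(r) - 3)*exp(-r)/(exp(2*r) + 6*exp(r) + 9)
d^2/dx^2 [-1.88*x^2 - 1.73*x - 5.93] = -3.76000000000000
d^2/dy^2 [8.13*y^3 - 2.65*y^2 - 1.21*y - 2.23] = 48.78*y - 5.3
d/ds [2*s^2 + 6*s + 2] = 4*s + 6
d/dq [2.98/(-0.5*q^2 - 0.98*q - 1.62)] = (2.98*q + 2.9204)/(0.5*q^2 + 0.98*q + 1.62)^2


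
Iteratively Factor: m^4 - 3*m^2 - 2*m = (m + 1)*(m^3 - m^2 - 2*m) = m*(m + 1)*(m^2 - m - 2) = m*(m - 2)*(m + 1)*(m + 1)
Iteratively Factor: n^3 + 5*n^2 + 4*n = (n)*(n^2 + 5*n + 4) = n*(n + 4)*(n + 1)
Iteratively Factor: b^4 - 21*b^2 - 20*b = (b + 1)*(b^3 - b^2 - 20*b) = (b + 1)*(b + 4)*(b^2 - 5*b) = (b - 5)*(b + 1)*(b + 4)*(b)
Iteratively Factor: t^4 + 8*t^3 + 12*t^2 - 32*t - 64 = (t + 2)*(t^3 + 6*t^2 - 32) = (t - 2)*(t + 2)*(t^2 + 8*t + 16) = (t - 2)*(t + 2)*(t + 4)*(t + 4)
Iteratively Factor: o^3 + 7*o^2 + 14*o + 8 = (o + 1)*(o^2 + 6*o + 8) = (o + 1)*(o + 4)*(o + 2)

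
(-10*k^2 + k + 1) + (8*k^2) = -2*k^2 + k + 1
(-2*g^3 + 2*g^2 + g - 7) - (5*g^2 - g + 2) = -2*g^3 - 3*g^2 + 2*g - 9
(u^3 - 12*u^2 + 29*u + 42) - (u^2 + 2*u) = u^3 - 13*u^2 + 27*u + 42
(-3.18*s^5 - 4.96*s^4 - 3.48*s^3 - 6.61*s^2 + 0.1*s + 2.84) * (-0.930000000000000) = 2.9574*s^5 + 4.6128*s^4 + 3.2364*s^3 + 6.1473*s^2 - 0.093*s - 2.6412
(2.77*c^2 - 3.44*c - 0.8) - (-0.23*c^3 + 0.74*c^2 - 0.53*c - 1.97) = 0.23*c^3 + 2.03*c^2 - 2.91*c + 1.17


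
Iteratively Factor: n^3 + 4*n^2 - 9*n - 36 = (n - 3)*(n^2 + 7*n + 12) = (n - 3)*(n + 3)*(n + 4)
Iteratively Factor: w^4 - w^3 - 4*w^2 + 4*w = (w)*(w^3 - w^2 - 4*w + 4) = w*(w - 2)*(w^2 + w - 2) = w*(w - 2)*(w + 2)*(w - 1)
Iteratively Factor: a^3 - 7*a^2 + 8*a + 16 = (a - 4)*(a^2 - 3*a - 4) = (a - 4)^2*(a + 1)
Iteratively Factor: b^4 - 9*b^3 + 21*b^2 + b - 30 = (b - 5)*(b^3 - 4*b^2 + b + 6) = (b - 5)*(b - 3)*(b^2 - b - 2) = (b - 5)*(b - 3)*(b + 1)*(b - 2)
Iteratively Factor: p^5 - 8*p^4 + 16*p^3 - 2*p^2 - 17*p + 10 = (p - 2)*(p^4 - 6*p^3 + 4*p^2 + 6*p - 5) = (p - 2)*(p - 1)*(p^3 - 5*p^2 - p + 5) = (p - 2)*(p - 1)^2*(p^2 - 4*p - 5) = (p - 5)*(p - 2)*(p - 1)^2*(p + 1)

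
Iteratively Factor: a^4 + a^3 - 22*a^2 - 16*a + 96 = (a + 4)*(a^3 - 3*a^2 - 10*a + 24) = (a - 4)*(a + 4)*(a^2 + a - 6) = (a - 4)*(a + 3)*(a + 4)*(a - 2)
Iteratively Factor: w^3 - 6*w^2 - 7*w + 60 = (w + 3)*(w^2 - 9*w + 20) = (w - 5)*(w + 3)*(w - 4)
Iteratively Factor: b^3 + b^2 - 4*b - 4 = (b + 2)*(b^2 - b - 2) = (b + 1)*(b + 2)*(b - 2)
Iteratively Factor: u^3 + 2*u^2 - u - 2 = (u + 1)*(u^2 + u - 2) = (u + 1)*(u + 2)*(u - 1)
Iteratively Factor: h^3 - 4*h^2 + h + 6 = (h + 1)*(h^2 - 5*h + 6) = (h - 2)*(h + 1)*(h - 3)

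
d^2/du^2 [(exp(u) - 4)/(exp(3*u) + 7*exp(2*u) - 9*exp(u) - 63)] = (4*exp(6*u) - 15*exp(5*u) - 223*exp(4*u) + 170*exp(3*u) + 1134*exp(2*u) - 7947*exp(u) + 6237)*exp(u)/(exp(9*u) + 21*exp(8*u) + 120*exp(7*u) - 224*exp(6*u) - 3726*exp(5*u) - 4158*exp(4*u) + 34992*exp(3*u) + 68040*exp(2*u) - 107163*exp(u) - 250047)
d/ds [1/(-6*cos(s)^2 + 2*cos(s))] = (sin(s)/cos(s)^2 - 6*tan(s))/(2*(3*cos(s) - 1)^2)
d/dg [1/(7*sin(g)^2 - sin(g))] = (-14/tan(g) + cos(g)/sin(g)^2)/(7*sin(g) - 1)^2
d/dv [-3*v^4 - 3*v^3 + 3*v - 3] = -12*v^3 - 9*v^2 + 3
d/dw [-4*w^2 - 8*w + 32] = -8*w - 8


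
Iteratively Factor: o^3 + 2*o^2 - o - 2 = (o + 1)*(o^2 + o - 2) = (o + 1)*(o + 2)*(o - 1)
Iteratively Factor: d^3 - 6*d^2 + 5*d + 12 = (d + 1)*(d^2 - 7*d + 12) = (d - 4)*(d + 1)*(d - 3)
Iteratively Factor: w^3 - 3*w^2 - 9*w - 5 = (w - 5)*(w^2 + 2*w + 1) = (w - 5)*(w + 1)*(w + 1)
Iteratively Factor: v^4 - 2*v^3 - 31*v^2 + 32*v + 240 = (v - 5)*(v^3 + 3*v^2 - 16*v - 48) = (v - 5)*(v + 3)*(v^2 - 16) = (v - 5)*(v - 4)*(v + 3)*(v + 4)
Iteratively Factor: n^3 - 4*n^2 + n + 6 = (n + 1)*(n^2 - 5*n + 6) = (n - 3)*(n + 1)*(n - 2)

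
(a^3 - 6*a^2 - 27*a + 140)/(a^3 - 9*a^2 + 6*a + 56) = (a + 5)/(a + 2)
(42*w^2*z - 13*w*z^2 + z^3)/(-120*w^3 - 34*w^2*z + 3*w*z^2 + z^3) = z*(-7*w + z)/(20*w^2 + 9*w*z + z^2)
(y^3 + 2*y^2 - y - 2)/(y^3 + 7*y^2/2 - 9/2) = 2*(y^2 + 3*y + 2)/(2*y^2 + 9*y + 9)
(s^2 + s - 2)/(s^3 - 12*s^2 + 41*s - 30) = (s + 2)/(s^2 - 11*s + 30)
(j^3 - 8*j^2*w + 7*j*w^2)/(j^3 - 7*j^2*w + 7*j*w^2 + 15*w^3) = j*(j^2 - 8*j*w + 7*w^2)/(j^3 - 7*j^2*w + 7*j*w^2 + 15*w^3)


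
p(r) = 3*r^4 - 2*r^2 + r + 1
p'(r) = 12*r^3 - 4*r + 1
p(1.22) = 5.89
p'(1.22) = 17.91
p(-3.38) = 366.32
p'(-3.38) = -448.85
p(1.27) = 6.85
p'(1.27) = 20.50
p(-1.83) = 26.12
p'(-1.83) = -65.22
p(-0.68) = 0.04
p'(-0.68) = -0.05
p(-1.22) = 3.45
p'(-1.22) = -15.91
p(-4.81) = 1555.76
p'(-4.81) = -1315.18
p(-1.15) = 2.45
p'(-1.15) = -12.65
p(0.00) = 1.00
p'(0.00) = 1.00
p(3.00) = 229.00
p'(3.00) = 313.00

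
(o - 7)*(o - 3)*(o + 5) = o^3 - 5*o^2 - 29*o + 105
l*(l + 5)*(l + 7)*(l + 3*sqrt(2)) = l^4 + 3*sqrt(2)*l^3 + 12*l^3 + 35*l^2 + 36*sqrt(2)*l^2 + 105*sqrt(2)*l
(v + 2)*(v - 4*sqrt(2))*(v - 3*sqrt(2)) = v^3 - 7*sqrt(2)*v^2 + 2*v^2 - 14*sqrt(2)*v + 24*v + 48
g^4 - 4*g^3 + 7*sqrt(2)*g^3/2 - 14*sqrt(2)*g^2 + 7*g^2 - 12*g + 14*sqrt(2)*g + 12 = (g - 2)^2*(g + sqrt(2)/2)*(g + 3*sqrt(2))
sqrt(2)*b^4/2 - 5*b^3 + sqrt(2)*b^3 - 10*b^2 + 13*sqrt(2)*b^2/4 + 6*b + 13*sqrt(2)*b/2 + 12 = (b + 2)*(b - 4*sqrt(2))*(b - 3*sqrt(2)/2)*(sqrt(2)*b/2 + 1/2)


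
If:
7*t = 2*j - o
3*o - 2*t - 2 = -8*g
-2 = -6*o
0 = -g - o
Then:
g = -1/3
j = -25/4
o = 1/3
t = -11/6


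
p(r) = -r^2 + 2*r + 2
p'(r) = 2 - 2*r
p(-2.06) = -6.36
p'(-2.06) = 6.12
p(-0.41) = 1.01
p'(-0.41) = 2.82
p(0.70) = 2.91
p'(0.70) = 0.60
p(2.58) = 0.50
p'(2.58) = -3.16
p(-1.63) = -3.92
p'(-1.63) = 5.26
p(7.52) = -39.51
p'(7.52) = -13.04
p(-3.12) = -13.97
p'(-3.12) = 8.24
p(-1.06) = -1.24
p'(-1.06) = 4.12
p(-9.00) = -97.00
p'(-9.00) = 20.00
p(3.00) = -1.00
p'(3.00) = -4.00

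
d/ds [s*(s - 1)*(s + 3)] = 3*s^2 + 4*s - 3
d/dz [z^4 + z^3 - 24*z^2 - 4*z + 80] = 4*z^3 + 3*z^2 - 48*z - 4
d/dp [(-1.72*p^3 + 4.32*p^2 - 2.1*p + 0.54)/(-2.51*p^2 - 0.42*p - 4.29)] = (4.3172*p^4 + 1.4448*p^3 + 15.051*p^2 - 34.3548*p + 9.2358)/(6.3001*p^4 + 2.1084*p^3 + 21.7122*p^2 + 3.6036*p + 18.4041)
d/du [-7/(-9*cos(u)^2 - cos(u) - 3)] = 7*(18*cos(u) + 1)*sin(u)/(9*cos(u)^2 + cos(u) + 3)^2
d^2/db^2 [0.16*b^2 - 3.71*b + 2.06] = 0.320000000000000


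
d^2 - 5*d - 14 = (d - 7)*(d + 2)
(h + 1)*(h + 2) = h^2 + 3*h + 2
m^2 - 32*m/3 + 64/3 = (m - 8)*(m - 8/3)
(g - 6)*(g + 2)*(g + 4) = g^3 - 28*g - 48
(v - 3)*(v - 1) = v^2 - 4*v + 3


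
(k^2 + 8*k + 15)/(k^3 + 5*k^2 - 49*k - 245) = (k + 3)/(k^2 - 49)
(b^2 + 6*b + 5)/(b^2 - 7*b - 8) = (b + 5)/(b - 8)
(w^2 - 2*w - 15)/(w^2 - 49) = (w^2 - 2*w - 15)/(w^2 - 49)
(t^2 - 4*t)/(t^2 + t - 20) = t/(t + 5)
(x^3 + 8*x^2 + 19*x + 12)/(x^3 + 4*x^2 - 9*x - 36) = (x + 1)/(x - 3)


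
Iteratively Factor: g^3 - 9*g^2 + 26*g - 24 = (g - 4)*(g^2 - 5*g + 6) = (g - 4)*(g - 3)*(g - 2)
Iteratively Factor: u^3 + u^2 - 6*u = (u)*(u^2 + u - 6) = u*(u - 2)*(u + 3)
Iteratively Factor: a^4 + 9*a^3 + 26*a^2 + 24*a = (a + 3)*(a^3 + 6*a^2 + 8*a) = a*(a + 3)*(a^2 + 6*a + 8) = a*(a + 2)*(a + 3)*(a + 4)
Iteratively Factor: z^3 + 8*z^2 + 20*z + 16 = (z + 2)*(z^2 + 6*z + 8) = (z + 2)^2*(z + 4)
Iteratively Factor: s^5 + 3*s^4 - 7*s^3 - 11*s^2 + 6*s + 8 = (s - 2)*(s^4 + 5*s^3 + 3*s^2 - 5*s - 4) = (s - 2)*(s + 4)*(s^3 + s^2 - s - 1) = (s - 2)*(s - 1)*(s + 4)*(s^2 + 2*s + 1) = (s - 2)*(s - 1)*(s + 1)*(s + 4)*(s + 1)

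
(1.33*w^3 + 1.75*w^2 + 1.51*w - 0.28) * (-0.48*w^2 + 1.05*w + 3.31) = -0.6384*w^5 + 0.5565*w^4 + 5.515*w^3 + 7.5124*w^2 + 4.7041*w - 0.9268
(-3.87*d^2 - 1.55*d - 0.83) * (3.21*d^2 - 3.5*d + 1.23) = -12.4227*d^4 + 8.5695*d^3 - 1.9994*d^2 + 0.9985*d - 1.0209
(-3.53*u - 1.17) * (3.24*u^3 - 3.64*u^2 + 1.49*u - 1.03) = -11.4372*u^4 + 9.0584*u^3 - 1.0009*u^2 + 1.8926*u + 1.2051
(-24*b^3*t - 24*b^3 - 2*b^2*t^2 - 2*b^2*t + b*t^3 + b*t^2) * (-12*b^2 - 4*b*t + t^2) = 288*b^5*t + 288*b^5 + 120*b^4*t^2 + 120*b^4*t - 28*b^3*t^3 - 28*b^3*t^2 - 6*b^2*t^4 - 6*b^2*t^3 + b*t^5 + b*t^4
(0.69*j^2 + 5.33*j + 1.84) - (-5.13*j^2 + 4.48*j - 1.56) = 5.82*j^2 + 0.85*j + 3.4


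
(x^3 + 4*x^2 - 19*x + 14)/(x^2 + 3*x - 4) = (x^2 + 5*x - 14)/(x + 4)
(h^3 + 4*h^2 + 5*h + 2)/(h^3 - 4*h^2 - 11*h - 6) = (h + 2)/(h - 6)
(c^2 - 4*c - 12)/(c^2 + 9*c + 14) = (c - 6)/(c + 7)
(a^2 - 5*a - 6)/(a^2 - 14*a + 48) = (a + 1)/(a - 8)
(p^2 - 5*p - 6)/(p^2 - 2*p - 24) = (p + 1)/(p + 4)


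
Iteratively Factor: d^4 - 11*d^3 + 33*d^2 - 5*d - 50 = (d - 2)*(d^3 - 9*d^2 + 15*d + 25) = (d - 2)*(d + 1)*(d^2 - 10*d + 25) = (d - 5)*(d - 2)*(d + 1)*(d - 5)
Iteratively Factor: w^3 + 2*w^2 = (w)*(w^2 + 2*w) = w*(w + 2)*(w)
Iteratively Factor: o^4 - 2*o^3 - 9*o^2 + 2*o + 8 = (o + 1)*(o^3 - 3*o^2 - 6*o + 8) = (o + 1)*(o + 2)*(o^2 - 5*o + 4) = (o - 4)*(o + 1)*(o + 2)*(o - 1)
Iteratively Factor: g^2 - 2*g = (g - 2)*(g)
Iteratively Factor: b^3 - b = (b)*(b^2 - 1) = b*(b + 1)*(b - 1)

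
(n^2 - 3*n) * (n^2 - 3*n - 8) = n^4 - 6*n^3 + n^2 + 24*n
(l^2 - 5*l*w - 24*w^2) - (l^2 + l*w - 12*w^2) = -6*l*w - 12*w^2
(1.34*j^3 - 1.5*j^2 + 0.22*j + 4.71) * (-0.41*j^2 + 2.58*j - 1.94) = -0.5494*j^5 + 4.0722*j^4 - 6.5598*j^3 + 1.5465*j^2 + 11.725*j - 9.1374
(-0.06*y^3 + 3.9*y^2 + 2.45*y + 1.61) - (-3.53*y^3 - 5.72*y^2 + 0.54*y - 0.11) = 3.47*y^3 + 9.62*y^2 + 1.91*y + 1.72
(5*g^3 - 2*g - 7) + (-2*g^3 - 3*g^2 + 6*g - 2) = 3*g^3 - 3*g^2 + 4*g - 9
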